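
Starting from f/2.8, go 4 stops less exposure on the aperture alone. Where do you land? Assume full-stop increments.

f/11

Aperture: f/2.8 → f/4 → f/5.6 → f/8 → f/11 — 4 stops stopped down (darker).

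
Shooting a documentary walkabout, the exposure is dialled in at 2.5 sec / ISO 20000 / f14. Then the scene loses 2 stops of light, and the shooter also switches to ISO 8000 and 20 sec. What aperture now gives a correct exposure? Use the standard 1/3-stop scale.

Scene light: 2 stops darker.
ISO: 20000 → 16000 → 12800 → 10000 → 8000 — 1 1/3 stops lower (darker).
Shutter speed: 2.5 → 3.2 → 4 → 5 → 6 → 8 → 10 → 13 → 15 → 20 — 3 stops longer (brighter).
Net so far: 1/3 stop darker. Aperture: f/14 → f/13.

f/13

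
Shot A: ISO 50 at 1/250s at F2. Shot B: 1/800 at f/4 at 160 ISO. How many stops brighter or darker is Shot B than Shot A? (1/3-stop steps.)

2 stops darker

Aperture: f/2 → f/2.2 → f/2.5 → f/2.8 → f/3.2 → f/3.5 → f/4 — 2 stops smaller aperture (darker).
Shutter speed: 1/250 → 1/320 → 1/400 → 1/500 → 1/640 → 1/800 — 1 2/3 stops faster (darker).
ISO: 50 → 64 → 80 → 100 → 125 → 160 — 1 2/3 stops higher (brighter).
Net: −2 −1 2/3 +1 2/3 = −2 stops.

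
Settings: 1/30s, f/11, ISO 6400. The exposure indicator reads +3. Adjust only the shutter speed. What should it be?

1/250s

Overexposed by 3 stops → need 3 stops darker.
Shutter speed: 1/30 → 1/60 → 1/125 → 1/250.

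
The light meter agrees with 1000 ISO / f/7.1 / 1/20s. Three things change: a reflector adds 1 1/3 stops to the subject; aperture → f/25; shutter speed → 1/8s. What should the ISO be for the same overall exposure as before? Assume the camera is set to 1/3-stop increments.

Scene light: 1 1/3 stops brighter.
Aperture: f/7.1 → f/8 → f/9 → f/10 → f/11 → f/13 → f/14 → f/16 → f/18 → f/20 → f/22 → f/25 — 3 2/3 stops smaller aperture (darker).
Shutter speed: 1/20 → 1/15 → 1/13 → 1/10 → 1/8 — 1 1/3 stops slower (brighter).
Net so far: 1 stop darker. ISO: 1000 → 1250 → 1600 → 2000.

ISO 2000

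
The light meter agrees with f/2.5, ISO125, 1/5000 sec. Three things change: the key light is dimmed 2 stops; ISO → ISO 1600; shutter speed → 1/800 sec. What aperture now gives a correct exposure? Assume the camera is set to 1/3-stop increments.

f/11

Scene light: 2 stops darker.
ISO: 125 → 160 → 200 → 250 → 320 → 400 → 500 → 640 → 800 → 1000 → 1250 → 1600 — 3 2/3 stops raised (brighter).
Shutter speed: 1/5000 → 1/4000 → 1/3200 → 1/2500 → 1/2000 → 1/1600 → 1/1250 → 1/1000 → 1/800 — 2 2/3 stops longer (brighter).
Net so far: 4 1/3 stops brighter. Aperture: f/2.5 → f/2.8 → f/3.2 → f/3.5 → f/4 → f/4.5 → f/5 → f/5.6 → f/6.3 → f/7.1 → f/8 → f/9 → f/10 → f/11.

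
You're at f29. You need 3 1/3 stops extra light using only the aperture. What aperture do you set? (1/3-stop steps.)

f/9

Aperture: f/29 → f/25 → f/22 → f/20 → f/18 → f/16 → f/14 → f/13 → f/11 → f/10 → f/9 — 3 1/3 stops wider (brighter).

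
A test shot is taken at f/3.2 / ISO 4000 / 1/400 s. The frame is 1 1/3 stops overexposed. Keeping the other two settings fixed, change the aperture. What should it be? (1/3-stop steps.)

Overexposed by 1 1/3 stops → need 1 1/3 stops darker.
Aperture: f/3.2 → f/3.5 → f/4 → f/4.5 → f/5.

f/5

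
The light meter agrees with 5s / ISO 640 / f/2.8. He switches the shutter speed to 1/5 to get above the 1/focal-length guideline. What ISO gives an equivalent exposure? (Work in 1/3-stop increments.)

ISO 16000

Shutter speed: 5 → 4 → 3.2 → 2.5 → 2 → 1.6 → 1.3 → 1 → 0.8 → 0.6 → 0.5 → 0.4 → 0.3 → 1/4 → 1/5 — 4 2/3 stops shorter (darker).
Need 4 2/3 stops brighter from the ISO: 640 → 800 → 1000 → 1250 → 1600 → 2000 → 2500 → 3200 → 4000 → 5000 → 6400 → 8000 → 10000 → 12800 → 16000.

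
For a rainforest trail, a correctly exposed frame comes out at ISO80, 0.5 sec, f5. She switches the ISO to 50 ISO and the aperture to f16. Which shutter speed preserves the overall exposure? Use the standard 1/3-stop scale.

8 s

ISO: 80 → 64 → 50 — 2/3 stop lower (darker).
Aperture: f/5 → f/5.6 → f/6.3 → f/7.1 → f/8 → f/9 → f/10 → f/11 → f/13 → f/14 → f/16 — 3 1/3 stops smaller aperture (darker).
Net change so far: 4 stops darker. Offset with the shutter speed: 0.5 → 0.6 → 0.8 → 1 → 1.3 → 1.6 → 2 → 2.5 → 3.2 → 4 → 5 → 6 → 8.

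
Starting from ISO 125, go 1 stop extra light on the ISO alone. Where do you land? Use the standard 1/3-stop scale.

ISO: 125 → 160 → 200 → 250 — 1 stop higher (brighter).

ISO 250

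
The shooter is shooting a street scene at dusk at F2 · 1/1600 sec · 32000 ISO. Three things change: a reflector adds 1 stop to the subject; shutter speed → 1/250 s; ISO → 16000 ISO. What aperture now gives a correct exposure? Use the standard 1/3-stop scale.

Scene light: 1 stop brighter.
Shutter speed: 1/1600 → 1/1250 → 1/1000 → 1/800 → 1/640 → 1/500 → 1/400 → 1/320 → 1/250 — 2 2/3 stops longer (brighter).
ISO: 32000 → 25600 → 20000 → 16000 — 1 stop lower (darker).
Net so far: 2 2/3 stops brighter. Aperture: f/2 → f/2.2 → f/2.5 → f/2.8 → f/3.2 → f/3.5 → f/4 → f/4.5 → f/5.

f/5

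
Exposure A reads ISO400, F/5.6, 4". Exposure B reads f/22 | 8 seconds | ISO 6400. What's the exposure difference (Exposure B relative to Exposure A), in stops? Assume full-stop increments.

1 stop brighter

Aperture: f/5.6 → f/8 → f/11 → f/16 → f/22 — 4 stops smaller aperture (darker).
Shutter speed: 4 → 8 — 1 stop slower (brighter).
ISO: 400 → 800 → 1600 → 3200 → 6400 — 4 stops higher (brighter).
Net: −4 +1 +4 = +1 stop.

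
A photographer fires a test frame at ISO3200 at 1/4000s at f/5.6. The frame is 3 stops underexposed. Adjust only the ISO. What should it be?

ISO 25600

Underexposed by 3 stops → need 3 stops brighter.
ISO: 3200 → 6400 → 12800 → 25600.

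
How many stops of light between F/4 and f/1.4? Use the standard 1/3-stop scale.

f/4 → f/3.5 → f/3.2 → f/2.8 → f/2.5 → f/2.2 → f/2 → f/1.8 → f/1.6 → f/1.4 — count the steps: 9 third-stops = 3 stops.

3 stops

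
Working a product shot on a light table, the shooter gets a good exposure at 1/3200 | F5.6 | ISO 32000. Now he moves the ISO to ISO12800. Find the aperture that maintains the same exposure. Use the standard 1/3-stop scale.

f/3.5

ISO: 32000 → 25600 → 20000 → 16000 → 12800 — 1 1/3 stops lower (darker).
Need 1 1/3 stops brighter from the aperture: f/5.6 → f/5 → f/4.5 → f/4 → f/3.5.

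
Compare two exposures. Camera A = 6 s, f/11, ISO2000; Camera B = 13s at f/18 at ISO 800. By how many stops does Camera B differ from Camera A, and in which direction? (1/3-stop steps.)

1 2/3 stops darker

Aperture: f/11 → f/13 → f/14 → f/16 → f/18 — 1 1/3 stops smaller aperture (darker).
Shutter speed: 6 → 8 → 10 → 13 — 1 stop longer (brighter).
ISO: 2000 → 1600 → 1250 → 1000 → 800 — 1 1/3 stops lower (darker).
Net: −1 1/3 +1 −1 1/3 = −1 2/3 stops.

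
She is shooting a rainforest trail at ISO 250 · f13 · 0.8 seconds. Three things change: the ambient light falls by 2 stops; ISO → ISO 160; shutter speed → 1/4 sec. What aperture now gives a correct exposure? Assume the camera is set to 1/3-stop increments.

Scene light: 2 stops darker.
ISO: 250 → 200 → 160 — 2/3 stop lower (darker).
Shutter speed: 0.8 → 0.6 → 0.5 → 0.4 → 0.3 → 1/4 — 1 2/3 stops faster (darker).
Net so far: 4 1/3 stops darker. Aperture: f/13 → f/11 → f/10 → f/9 → f/8 → f/7.1 → f/6.3 → f/5.6 → f/5 → f/4.5 → f/4 → f/3.5 → f/3.2 → f/2.8.

f/2.8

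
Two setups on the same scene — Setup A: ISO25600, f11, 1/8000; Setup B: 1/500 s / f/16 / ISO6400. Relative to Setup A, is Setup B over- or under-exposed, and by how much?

Aperture: f/11 → f/16 — 1 stop narrower (darker).
Shutter speed: 1/8000 → 1/4000 → 1/2000 → 1/1000 → 1/500 — 4 stops slower (brighter).
ISO: 25600 → 12800 → 6400 — 2 stops lower (darker).
Net: −1 +4 −2 = +1 stop.

1 stop brighter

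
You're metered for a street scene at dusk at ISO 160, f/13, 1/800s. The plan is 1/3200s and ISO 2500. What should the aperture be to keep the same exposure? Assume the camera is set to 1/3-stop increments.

f/25

Shutter speed: 1/800 → 1/1000 → 1/1250 → 1/1600 → 1/2000 → 1/2500 → 1/3200 — 2 stops shorter (darker).
ISO: 160 → 200 → 250 → 320 → 400 → 500 → 640 → 800 → 1000 → 1250 → 1600 → 2000 → 2500 — 4 stops higher (brighter).
Net change so far: 2 stops brighter. Offset with the aperture: f/13 → f/14 → f/16 → f/18 → f/20 → f/22 → f/25.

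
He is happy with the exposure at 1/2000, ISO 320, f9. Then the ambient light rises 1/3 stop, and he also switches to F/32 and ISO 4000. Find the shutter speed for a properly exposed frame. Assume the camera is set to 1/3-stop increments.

Scene light: 1/3 stop brighter.
Aperture: f/9 → f/10 → f/11 → f/13 → f/14 → f/16 → f/18 → f/20 → f/22 → f/25 → f/29 → f/32 — 3 2/3 stops stopped down (darker).
ISO: 320 → 400 → 500 → 640 → 800 → 1000 → 1250 → 1600 → 2000 → 2500 → 3200 → 4000 — 3 2/3 stops higher (brighter).
Net so far: 1/3 stop brighter. Shutter speed: 1/2000 → 1/2500.

1/2500s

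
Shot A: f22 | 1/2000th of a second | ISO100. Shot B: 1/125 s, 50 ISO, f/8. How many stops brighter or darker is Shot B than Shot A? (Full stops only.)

6 stops brighter

Aperture: f/22 → f/16 → f/11 → f/8 — 3 stops larger aperture (brighter).
Shutter speed: 1/2000 → 1/1000 → 1/500 → 1/250 → 1/125 — 4 stops longer (brighter).
ISO: 100 → 50 — 1 stop dropped (darker).
Net: +3 +4 −1 = +6 stops.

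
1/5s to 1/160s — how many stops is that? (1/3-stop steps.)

1/5 → 1/6 → 1/8 → 1/10 → 1/13 → 1/15 → 1/20 → 1/25 → 1/30 → 1/40 → 1/50 → 1/60 → 1/80 → 1/100 → 1/125 → 1/160 — count the steps: 15 third-stops = 5 stops.

5 stops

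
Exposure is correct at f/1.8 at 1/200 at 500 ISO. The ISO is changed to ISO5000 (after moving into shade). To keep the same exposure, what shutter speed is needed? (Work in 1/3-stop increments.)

1/2000s

ISO: 500 → 640 → 800 → 1000 → 1250 → 1600 → 2000 → 2500 → 3200 → 4000 → 5000 — 3 1/3 stops raised (brighter).
Need 3 1/3 stops darker from the shutter speed: 1/200 → 1/250 → 1/320 → 1/400 → 1/500 → 1/640 → 1/800 → 1/1000 → 1/1250 → 1/1600 → 1/2000.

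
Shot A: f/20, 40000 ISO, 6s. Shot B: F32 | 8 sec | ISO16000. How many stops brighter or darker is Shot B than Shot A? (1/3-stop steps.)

Aperture: f/20 → f/22 → f/25 → f/29 → f/32 — 1 1/3 stops smaller aperture (darker).
Shutter speed: 6 → 8 — 1/3 stop slower (brighter).
ISO: 40000 → 32000 → 25600 → 20000 → 16000 — 1 1/3 stops dropped (darker).
Net: −1 1/3 +1/3 −1 1/3 = −2 1/3 stops.

2 1/3 stops darker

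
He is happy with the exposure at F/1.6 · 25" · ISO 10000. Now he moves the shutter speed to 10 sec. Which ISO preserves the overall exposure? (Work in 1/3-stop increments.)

ISO 25600

Shutter speed: 25 → 20 → 15 → 13 → 10 — 1 1/3 stops faster (darker).
Need 1 1/3 stops brighter from the ISO: 10000 → 12800 → 16000 → 20000 → 25600.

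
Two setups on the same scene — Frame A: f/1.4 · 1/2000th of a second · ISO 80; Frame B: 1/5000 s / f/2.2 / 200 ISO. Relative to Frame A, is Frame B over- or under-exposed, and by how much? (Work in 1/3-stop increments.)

1 1/3 stops darker

Aperture: f/1.4 → f/1.6 → f/1.8 → f/2 → f/2.2 — 1 1/3 stops stopped down (darker).
Shutter speed: 1/2000 → 1/2500 → 1/3200 → 1/4000 → 1/5000 — 1 1/3 stops faster (darker).
ISO: 80 → 100 → 125 → 160 → 200 — 1 1/3 stops raised (brighter).
Net: −1 1/3 −1 1/3 +1 1/3 = −1 1/3 stops.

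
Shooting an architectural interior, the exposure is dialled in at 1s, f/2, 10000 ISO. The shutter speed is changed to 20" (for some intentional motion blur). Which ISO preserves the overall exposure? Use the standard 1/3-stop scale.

ISO 500

Shutter speed: 1 → 1.3 → 1.6 → 2 → 2.5 → 3.2 → 4 → 5 → 6 → 8 → 10 → 13 → 15 → 20 — 4 1/3 stops longer (brighter).
Need 4 1/3 stops darker from the ISO: 10000 → 8000 → 6400 → 5000 → 4000 → 3200 → 2500 → 2000 → 1600 → 1250 → 1000 → 800 → 640 → 500.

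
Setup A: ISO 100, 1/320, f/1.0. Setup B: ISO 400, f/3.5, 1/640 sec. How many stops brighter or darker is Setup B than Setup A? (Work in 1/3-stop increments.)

2 2/3 stops darker

Aperture: f/1.0 → f/1.1 → f/1.2 → f/1.4 → f/1.6 → f/1.8 → f/2 → f/2.2 → f/2.5 → f/2.8 → f/3.2 → f/3.5 — 3 2/3 stops smaller aperture (darker).
Shutter speed: 1/320 → 1/400 → 1/500 → 1/640 — 1 stop faster (darker).
ISO: 100 → 125 → 160 → 200 → 250 → 320 → 400 — 2 stops raised (brighter).
Net: −3 2/3 −1 +2 = −2 2/3 stops.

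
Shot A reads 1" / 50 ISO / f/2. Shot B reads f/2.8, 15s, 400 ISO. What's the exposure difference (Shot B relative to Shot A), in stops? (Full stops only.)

Aperture: f/2 → f/2.8 — 1 stop stopped down (darker).
Shutter speed: 1 → 2 → 4 → 8 → 15 — 4 stops longer (brighter).
ISO: 50 → 100 → 200 → 400 — 3 stops higher (brighter).
Net: −1 +4 +3 = +6 stops.

6 stops brighter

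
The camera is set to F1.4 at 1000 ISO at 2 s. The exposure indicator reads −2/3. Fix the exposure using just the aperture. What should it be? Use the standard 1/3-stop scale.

Underexposed by 2/3 stop → need 2/3 stop brighter.
Aperture: f/1.4 → f/1.2 → f/1.1.

f/1.1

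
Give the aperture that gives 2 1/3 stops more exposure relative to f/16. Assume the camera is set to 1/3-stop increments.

f/7.1

Aperture: f/16 → f/14 → f/13 → f/11 → f/10 → f/9 → f/8 → f/7.1 — 2 1/3 stops opened up (brighter).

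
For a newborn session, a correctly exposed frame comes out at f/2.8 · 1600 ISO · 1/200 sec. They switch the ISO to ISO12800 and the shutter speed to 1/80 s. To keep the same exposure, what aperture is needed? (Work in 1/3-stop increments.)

f/13

ISO: 1600 → 2000 → 2500 → 3200 → 4000 → 5000 → 6400 → 8000 → 10000 → 12800 — 3 stops raised (brighter).
Shutter speed: 1/200 → 1/160 → 1/125 → 1/100 → 1/80 — 1 1/3 stops longer (brighter).
Net change so far: 4 1/3 stops brighter. Offset with the aperture: f/2.8 → f/3.2 → f/3.5 → f/4 → f/4.5 → f/5 → f/5.6 → f/6.3 → f/7.1 → f/8 → f/9 → f/10 → f/11 → f/13.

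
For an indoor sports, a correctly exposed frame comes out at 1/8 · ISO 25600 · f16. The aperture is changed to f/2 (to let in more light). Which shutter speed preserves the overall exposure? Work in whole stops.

Aperture: f/16 → f/11 → f/8 → f/5.6 → f/4 → f/2.8 → f/2 — 6 stops opened up (brighter).
Need 6 stops darker from the shutter speed: 1/8 → 1/15 → 1/30 → 1/60 → 1/125 → 1/250 → 1/500.

1/500s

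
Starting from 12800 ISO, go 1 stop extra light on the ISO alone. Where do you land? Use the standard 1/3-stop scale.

ISO: 12800 → 16000 → 20000 → 25600 — 1 stop higher (brighter).

ISO 25600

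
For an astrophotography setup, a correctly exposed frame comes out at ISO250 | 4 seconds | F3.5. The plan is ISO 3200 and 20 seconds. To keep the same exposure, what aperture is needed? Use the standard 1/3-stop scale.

f/29

ISO: 250 → 320 → 400 → 500 → 640 → 800 → 1000 → 1250 → 1600 → 2000 → 2500 → 3200 — 3 2/3 stops higher (brighter).
Shutter speed: 4 → 5 → 6 → 8 → 10 → 13 → 15 → 20 — 2 1/3 stops slower (brighter).
Net change so far: 6 stops brighter. Offset with the aperture: f/3.5 → f/4 → f/4.5 → f/5 → f/5.6 → f/6.3 → f/7.1 → f/8 → f/9 → f/10 → f/11 → f/13 → f/14 → f/16 → f/18 → f/20 → f/22 → f/25 → f/29.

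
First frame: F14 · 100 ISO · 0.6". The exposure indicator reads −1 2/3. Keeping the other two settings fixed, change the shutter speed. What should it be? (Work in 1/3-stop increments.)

2 s

Underexposed by 1 2/3 stops → need 1 2/3 stops brighter.
Shutter speed: 0.6 → 0.8 → 1 → 1.3 → 1.6 → 2.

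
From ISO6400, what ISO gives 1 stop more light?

ISO: 6400 → 12800 — 1 stop higher (brighter).

ISO 12800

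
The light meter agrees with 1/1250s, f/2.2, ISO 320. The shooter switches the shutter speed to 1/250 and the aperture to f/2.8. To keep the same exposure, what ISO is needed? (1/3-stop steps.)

ISO 100

Shutter speed: 1/1250 → 1/1000 → 1/800 → 1/640 → 1/500 → 1/400 → 1/320 → 1/250 — 2 1/3 stops slower (brighter).
Aperture: f/2.2 → f/2.5 → f/2.8 — 2/3 stop stopped down (darker).
Net change so far: 1 2/3 stops brighter. Offset with the ISO: 320 → 250 → 200 → 160 → 125 → 100.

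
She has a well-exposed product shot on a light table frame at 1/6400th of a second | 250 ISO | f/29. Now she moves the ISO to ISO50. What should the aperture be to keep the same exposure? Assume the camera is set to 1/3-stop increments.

ISO: 250 → 200 → 160 → 125 → 100 → 80 → 64 → 50 — 2 1/3 stops lower (darker).
Need 2 1/3 stops brighter from the aperture: f/29 → f/25 → f/22 → f/20 → f/18 → f/16 → f/14 → f/13.

f/13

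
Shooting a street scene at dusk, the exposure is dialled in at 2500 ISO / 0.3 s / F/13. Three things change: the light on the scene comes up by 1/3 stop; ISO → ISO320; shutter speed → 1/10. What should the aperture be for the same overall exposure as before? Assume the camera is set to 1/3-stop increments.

f/2.8

Scene light: 1/3 stop brighter.
ISO: 2500 → 2000 → 1600 → 1250 → 1000 → 800 → 640 → 500 → 400 → 320 — 3 stops dropped (darker).
Shutter speed: 0.3 → 1/4 → 1/5 → 1/6 → 1/8 → 1/10 — 1 2/3 stops shorter (darker).
Net so far: 4 1/3 stops darker. Aperture: f/13 → f/11 → f/10 → f/9 → f/8 → f/7.1 → f/6.3 → f/5.6 → f/5 → f/4.5 → f/4 → f/3.5 → f/3.2 → f/2.8.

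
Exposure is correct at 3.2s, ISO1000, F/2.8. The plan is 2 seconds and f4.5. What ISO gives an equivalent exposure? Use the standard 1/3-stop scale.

ISO 4000

Shutter speed: 3.2 → 2.5 → 2 — 2/3 stop shorter (darker).
Aperture: f/2.8 → f/3.2 → f/3.5 → f/4 → f/4.5 — 1 1/3 stops narrower (darker).
Net change so far: 2 stops darker. Offset with the ISO: 1000 → 1250 → 1600 → 2000 → 2500 → 3200 → 4000.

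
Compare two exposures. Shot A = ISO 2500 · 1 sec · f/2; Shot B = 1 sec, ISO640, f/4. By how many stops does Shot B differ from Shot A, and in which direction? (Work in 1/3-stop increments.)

Aperture: f/2 → f/2.2 → f/2.5 → f/2.8 → f/3.2 → f/3.5 → f/4 — 2 stops stopped down (darker).
Shutter speed: unchanged.
ISO: 2500 → 2000 → 1600 → 1250 → 1000 → 800 → 640 — 2 stops dropped (darker).
Net: −2 −2 = −4 stops.

4 stops darker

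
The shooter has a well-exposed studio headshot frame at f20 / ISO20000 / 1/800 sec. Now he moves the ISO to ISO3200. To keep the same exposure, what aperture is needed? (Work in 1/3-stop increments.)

f/8

ISO: 20000 → 16000 → 12800 → 10000 → 8000 → 6400 → 5000 → 4000 → 3200 — 2 2/3 stops dropped (darker).
Need 2 2/3 stops brighter from the aperture: f/20 → f/18 → f/16 → f/14 → f/13 → f/11 → f/10 → f/9 → f/8.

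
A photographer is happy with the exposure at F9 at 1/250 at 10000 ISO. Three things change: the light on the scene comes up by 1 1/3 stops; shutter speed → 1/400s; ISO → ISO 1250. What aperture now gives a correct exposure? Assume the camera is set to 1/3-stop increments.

Scene light: 1 1/3 stops brighter.
Shutter speed: 1/250 → 1/320 → 1/400 — 2/3 stop faster (darker).
ISO: 10000 → 8000 → 6400 → 5000 → 4000 → 3200 → 2500 → 2000 → 1600 → 1250 — 3 stops lower (darker).
Net so far: 2 1/3 stops darker. Aperture: f/9 → f/8 → f/7.1 → f/6.3 → f/5.6 → f/5 → f/4.5 → f/4.

f/4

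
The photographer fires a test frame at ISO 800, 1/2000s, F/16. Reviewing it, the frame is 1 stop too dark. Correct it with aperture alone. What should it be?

Underexposed by 1 stop → need 1 stop brighter.
Aperture: f/16 → f/11.

f/11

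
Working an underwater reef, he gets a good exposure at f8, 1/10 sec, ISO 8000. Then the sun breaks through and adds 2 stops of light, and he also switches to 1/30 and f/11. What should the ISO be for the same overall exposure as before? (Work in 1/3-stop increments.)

Scene light: 2 stops brighter.
Shutter speed: 1/10 → 1/13 → 1/15 → 1/20 → 1/25 → 1/30 — 1 2/3 stops shorter (darker).
Aperture: f/8 → f/9 → f/10 → f/11 — 1 stop smaller aperture (darker).
Net so far: 2/3 stop darker. ISO: 8000 → 10000 → 12800.

ISO 12800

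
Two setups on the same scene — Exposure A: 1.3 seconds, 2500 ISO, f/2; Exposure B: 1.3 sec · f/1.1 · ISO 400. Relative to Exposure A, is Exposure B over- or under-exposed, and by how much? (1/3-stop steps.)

1 stop darker

Aperture: f/2 → f/1.8 → f/1.6 → f/1.4 → f/1.2 → f/1.1 — 1 2/3 stops larger aperture (brighter).
Shutter speed: unchanged.
ISO: 2500 → 2000 → 1600 → 1250 → 1000 → 800 → 640 → 500 → 400 — 2 2/3 stops dropped (darker).
Net: +1 2/3 −2 2/3 = −1 stop.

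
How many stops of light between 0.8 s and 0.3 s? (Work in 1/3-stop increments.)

1 1/3 stops

0.8 → 0.6 → 0.5 → 0.4 → 0.3 — count the steps: 4 third-stops = 1 1/3 stops.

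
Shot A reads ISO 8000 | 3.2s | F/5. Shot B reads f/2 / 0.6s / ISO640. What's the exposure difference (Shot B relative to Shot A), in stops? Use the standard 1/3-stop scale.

Aperture: f/5 → f/4.5 → f/4 → f/3.5 → f/3.2 → f/2.8 → f/2.5 → f/2.2 → f/2 — 2 2/3 stops wider (brighter).
Shutter speed: 3.2 → 2.5 → 2 → 1.6 → 1.3 → 1 → 0.8 → 0.6 — 2 1/3 stops shorter (darker).
ISO: 8000 → 6400 → 5000 → 4000 → 3200 → 2500 → 2000 → 1600 → 1250 → 1000 → 800 → 640 — 3 2/3 stops dropped (darker).
Net: +2 2/3 −2 1/3 −3 2/3 = −3 1/3 stops.

3 1/3 stops darker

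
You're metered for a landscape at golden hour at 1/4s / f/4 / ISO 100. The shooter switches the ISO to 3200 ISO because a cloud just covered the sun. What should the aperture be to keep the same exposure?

f/22

ISO: 100 → 200 → 400 → 800 → 1600 → 3200 — 5 stops raised (brighter).
Need 5 stops darker from the aperture: f/4 → f/5.6 → f/8 → f/11 → f/16 → f/22.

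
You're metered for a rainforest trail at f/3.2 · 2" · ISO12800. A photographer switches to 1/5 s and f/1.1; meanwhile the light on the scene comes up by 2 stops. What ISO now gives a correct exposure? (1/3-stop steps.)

Scene light: 2 stops brighter.
Shutter speed: 2 → 1.6 → 1.3 → 1 → 0.8 → 0.6 → 0.5 → 0.4 → 0.3 → 1/4 → 1/5 — 3 1/3 stops faster (darker).
Aperture: f/3.2 → f/2.8 → f/2.5 → f/2.2 → f/2 → f/1.8 → f/1.6 → f/1.4 → f/1.2 → f/1.1 — 3 stops larger aperture (brighter).
Net so far: 1 2/3 stops brighter. ISO: 12800 → 10000 → 8000 → 6400 → 5000 → 4000.

ISO 4000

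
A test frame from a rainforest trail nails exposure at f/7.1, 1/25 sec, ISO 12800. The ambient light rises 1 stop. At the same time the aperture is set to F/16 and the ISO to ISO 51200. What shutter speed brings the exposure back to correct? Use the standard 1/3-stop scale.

Scene light: 1 stop brighter.
Aperture: f/7.1 → f/8 → f/9 → f/10 → f/11 → f/13 → f/14 → f/16 — 2 1/3 stops smaller aperture (darker).
ISO: 12800 → 16000 → 20000 → 25600 → 32000 → 40000 → 51200 — 2 stops raised (brighter).
Net so far: 2/3 stop brighter. Shutter speed: 1/25 → 1/30 → 1/40.

1/40s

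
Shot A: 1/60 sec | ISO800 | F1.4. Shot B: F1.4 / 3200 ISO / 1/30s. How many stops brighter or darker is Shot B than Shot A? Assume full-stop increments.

3 stops brighter

Aperture: unchanged.
Shutter speed: 1/60 → 1/30 — 1 stop longer (brighter).
ISO: 800 → 1600 → 3200 — 2 stops raised (brighter).
Net: +1 +2 = +3 stops.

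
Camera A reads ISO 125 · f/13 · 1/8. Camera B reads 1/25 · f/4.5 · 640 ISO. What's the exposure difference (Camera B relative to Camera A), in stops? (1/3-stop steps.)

Aperture: f/13 → f/11 → f/10 → f/9 → f/8 → f/7.1 → f/6.3 → f/5.6 → f/5 → f/4.5 — 3 stops wider (brighter).
Shutter speed: 1/8 → 1/10 → 1/13 → 1/15 → 1/20 → 1/25 — 1 2/3 stops shorter (darker).
ISO: 125 → 160 → 200 → 250 → 320 → 400 → 500 → 640 — 2 1/3 stops higher (brighter).
Net: +3 −1 2/3 +2 1/3 = +3 2/3 stops.

3 2/3 stops brighter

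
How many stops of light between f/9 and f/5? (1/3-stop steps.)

1 2/3 stops

f/9 → f/8 → f/7.1 → f/6.3 → f/5.6 → f/5 — count the steps: 5 third-stops = 1 2/3 stops.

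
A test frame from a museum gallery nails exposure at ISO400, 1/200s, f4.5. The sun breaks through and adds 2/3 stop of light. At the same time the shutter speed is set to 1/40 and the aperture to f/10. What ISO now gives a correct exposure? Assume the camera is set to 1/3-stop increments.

ISO 250

Scene light: 2/3 stop brighter.
Shutter speed: 1/200 → 1/160 → 1/125 → 1/100 → 1/80 → 1/60 → 1/50 → 1/40 — 2 1/3 stops slower (brighter).
Aperture: f/4.5 → f/5 → f/5.6 → f/6.3 → f/7.1 → f/8 → f/9 → f/10 — 2 1/3 stops narrower (darker).
Net so far: 2/3 stop brighter. ISO: 400 → 320 → 250.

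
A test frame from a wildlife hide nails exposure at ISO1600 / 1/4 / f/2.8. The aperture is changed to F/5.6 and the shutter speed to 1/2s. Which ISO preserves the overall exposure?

ISO 3200

Aperture: f/2.8 → f/4 → f/5.6 — 2 stops narrower (darker).
Shutter speed: 1/4 → 1/2 — 1 stop slower (brighter).
Net change so far: 1 stop darker. Offset with the ISO: 1600 → 3200.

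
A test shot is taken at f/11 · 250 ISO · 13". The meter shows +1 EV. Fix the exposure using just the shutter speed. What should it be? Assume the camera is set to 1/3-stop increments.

6 s

Overexposed by 1 stop → need 1 stop darker.
Shutter speed: 13 → 10 → 8 → 6.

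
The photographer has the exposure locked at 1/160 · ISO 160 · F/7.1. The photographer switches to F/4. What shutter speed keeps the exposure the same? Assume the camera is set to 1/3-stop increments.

Aperture: f/7.1 → f/6.3 → f/5.6 → f/5 → f/4.5 → f/4 — 1 2/3 stops wider (brighter).
Need 1 2/3 stops darker from the shutter speed: 1/160 → 1/200 → 1/250 → 1/320 → 1/400 → 1/500.

1/500s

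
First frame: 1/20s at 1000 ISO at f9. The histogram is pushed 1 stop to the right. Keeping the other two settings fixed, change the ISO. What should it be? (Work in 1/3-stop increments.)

Overexposed by 1 stop → need 1 stop darker.
ISO: 1000 → 800 → 640 → 500.

ISO 500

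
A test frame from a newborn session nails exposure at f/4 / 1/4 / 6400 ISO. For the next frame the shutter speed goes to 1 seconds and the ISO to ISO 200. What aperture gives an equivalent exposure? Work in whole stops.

Shutter speed: 1/4 → 1/2 → 1 — 2 stops slower (brighter).
ISO: 6400 → 3200 → 1600 → 800 → 400 → 200 — 5 stops lower (darker).
Net change so far: 3 stops darker. Offset with the aperture: f/4 → f/2.8 → f/2 → f/1.4.

f/1.4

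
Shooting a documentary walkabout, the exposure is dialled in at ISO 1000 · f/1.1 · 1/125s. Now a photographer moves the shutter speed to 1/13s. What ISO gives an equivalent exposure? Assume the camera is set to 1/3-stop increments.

Shutter speed: 1/125 → 1/100 → 1/80 → 1/60 → 1/50 → 1/40 → 1/30 → 1/25 → 1/20 → 1/15 → 1/13 — 3 1/3 stops longer (brighter).
Need 3 1/3 stops darker from the ISO: 1000 → 800 → 640 → 500 → 400 → 320 → 250 → 200 → 160 → 125 → 100.

ISO 100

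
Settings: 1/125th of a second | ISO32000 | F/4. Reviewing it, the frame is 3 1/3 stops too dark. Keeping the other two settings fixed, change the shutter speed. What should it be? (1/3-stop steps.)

1/13s

Underexposed by 3 1/3 stops → need 3 1/3 stops brighter.
Shutter speed: 1/125 → 1/100 → 1/80 → 1/60 → 1/50 → 1/40 → 1/30 → 1/25 → 1/20 → 1/15 → 1/13.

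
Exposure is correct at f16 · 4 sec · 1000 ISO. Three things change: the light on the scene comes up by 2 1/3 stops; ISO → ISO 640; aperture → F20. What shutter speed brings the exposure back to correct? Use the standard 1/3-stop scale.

Scene light: 2 1/3 stops brighter.
ISO: 1000 → 800 → 640 — 2/3 stop lower (darker).
Aperture: f/16 → f/18 → f/20 — 2/3 stop narrower (darker).
Net so far: 1 stop brighter. Shutter speed: 4 → 3.2 → 2.5 → 2.

2 s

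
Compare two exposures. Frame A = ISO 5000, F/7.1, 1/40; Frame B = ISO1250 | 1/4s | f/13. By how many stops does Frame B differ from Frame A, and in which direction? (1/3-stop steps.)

1/3 stop darker

Aperture: f/7.1 → f/8 → f/9 → f/10 → f/11 → f/13 — 1 2/3 stops stopped down (darker).
Shutter speed: 1/40 → 1/30 → 1/25 → 1/20 → 1/15 → 1/13 → 1/10 → 1/8 → 1/6 → 1/5 → 1/4 — 3 1/3 stops slower (brighter).
ISO: 5000 → 4000 → 3200 → 2500 → 2000 → 1600 → 1250 — 2 stops lower (darker).
Net: −1 2/3 +3 1/3 −2 = −1/3 stops.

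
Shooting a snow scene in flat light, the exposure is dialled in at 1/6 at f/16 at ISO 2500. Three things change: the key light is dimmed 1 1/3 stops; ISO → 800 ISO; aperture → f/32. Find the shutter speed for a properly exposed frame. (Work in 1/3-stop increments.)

Scene light: 1 1/3 stops darker.
ISO: 2500 → 2000 → 1600 → 1250 → 1000 → 800 — 1 2/3 stops lower (darker).
Aperture: f/16 → f/18 → f/20 → f/22 → f/25 → f/29 → f/32 — 2 stops narrower (darker).
Net so far: 5 stops darker. Shutter speed: 1/6 → 1/5 → 1/4 → 0.3 → 0.4 → 0.5 → 0.6 → 0.8 → 1 → 1.3 → 1.6 → 2 → 2.5 → 3.2 → 4 → 5.

5 s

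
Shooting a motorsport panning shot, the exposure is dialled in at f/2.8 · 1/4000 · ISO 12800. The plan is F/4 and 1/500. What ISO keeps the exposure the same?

Aperture: f/2.8 → f/4 — 1 stop narrower (darker).
Shutter speed: 1/4000 → 1/2000 → 1/1000 → 1/500 — 3 stops longer (brighter).
Net change so far: 2 stops brighter. Offset with the ISO: 12800 → 6400 → 3200.

ISO 3200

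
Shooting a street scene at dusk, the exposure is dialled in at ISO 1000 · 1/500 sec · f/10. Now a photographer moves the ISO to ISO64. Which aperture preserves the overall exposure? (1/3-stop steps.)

ISO: 1000 → 800 → 640 → 500 → 400 → 320 → 250 → 200 → 160 → 125 → 100 → 80 → 64 — 4 stops dropped (darker).
Need 4 stops brighter from the aperture: f/10 → f/9 → f/8 → f/7.1 → f/6.3 → f/5.6 → f/5 → f/4.5 → f/4 → f/3.5 → f/3.2 → f/2.8 → f/2.5.

f/2.5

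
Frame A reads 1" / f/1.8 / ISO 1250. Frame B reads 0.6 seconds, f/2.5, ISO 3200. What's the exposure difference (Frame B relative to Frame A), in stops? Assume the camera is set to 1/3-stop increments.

1/3 stop darker

Aperture: f/1.8 → f/2 → f/2.2 → f/2.5 — 1 stop narrower (darker).
Shutter speed: 1 → 0.8 → 0.6 — 2/3 stop shorter (darker).
ISO: 1250 → 1600 → 2000 → 2500 → 3200 — 1 1/3 stops higher (brighter).
Net: −1 −2/3 +1 1/3 = −1/3 stops.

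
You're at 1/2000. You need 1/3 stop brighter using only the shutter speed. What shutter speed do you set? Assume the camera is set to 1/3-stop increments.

Shutter speed: 1/2000 → 1/1600 — 1/3 stop longer (brighter).

1/1600s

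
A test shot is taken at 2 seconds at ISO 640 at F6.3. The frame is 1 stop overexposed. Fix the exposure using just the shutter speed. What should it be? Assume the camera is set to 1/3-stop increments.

1 s

Overexposed by 1 stop → need 1 stop darker.
Shutter speed: 2 → 1.6 → 1.3 → 1.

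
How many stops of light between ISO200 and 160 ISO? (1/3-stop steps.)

200 → 160 — count the steps: 1 third-stops = 1/3 stop.

1/3 stop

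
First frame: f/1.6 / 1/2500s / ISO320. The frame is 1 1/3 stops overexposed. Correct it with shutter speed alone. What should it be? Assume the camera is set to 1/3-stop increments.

1/6400s

Overexposed by 1 1/3 stops → need 1 1/3 stops darker.
Shutter speed: 1/2500 → 1/3200 → 1/4000 → 1/5000 → 1/6400.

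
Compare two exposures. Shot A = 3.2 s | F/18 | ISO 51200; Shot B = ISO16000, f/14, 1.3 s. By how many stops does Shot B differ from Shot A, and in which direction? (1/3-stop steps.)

2 1/3 stops darker

Aperture: f/18 → f/16 → f/14 — 2/3 stop wider (brighter).
Shutter speed: 3.2 → 2.5 → 2 → 1.6 → 1.3 — 1 1/3 stops shorter (darker).
ISO: 51200 → 40000 → 32000 → 25600 → 20000 → 16000 — 1 2/3 stops lower (darker).
Net: +2/3 −1 1/3 −1 2/3 = −2 1/3 stops.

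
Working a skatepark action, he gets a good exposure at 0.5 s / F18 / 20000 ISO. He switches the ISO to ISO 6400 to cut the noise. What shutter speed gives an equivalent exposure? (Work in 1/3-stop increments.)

ISO: 20000 → 16000 → 12800 → 10000 → 8000 → 6400 — 1 2/3 stops dropped (darker).
Need 1 2/3 stops brighter from the shutter speed: 0.5 → 0.6 → 0.8 → 1 → 1.3 → 1.6.

1.6 s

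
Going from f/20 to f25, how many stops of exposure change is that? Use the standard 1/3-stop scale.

f/20 → f/22 → f/25 — count the steps: 2 third-stops = 2/3 stop.

2/3 stop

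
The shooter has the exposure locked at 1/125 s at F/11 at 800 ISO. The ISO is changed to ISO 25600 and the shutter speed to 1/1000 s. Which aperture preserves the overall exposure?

ISO: 800 → 1600 → 3200 → 6400 → 12800 → 25600 — 5 stops higher (brighter).
Shutter speed: 1/125 → 1/250 → 1/500 → 1/1000 — 3 stops shorter (darker).
Net change so far: 2 stops brighter. Offset with the aperture: f/11 → f/16 → f/22.

f/22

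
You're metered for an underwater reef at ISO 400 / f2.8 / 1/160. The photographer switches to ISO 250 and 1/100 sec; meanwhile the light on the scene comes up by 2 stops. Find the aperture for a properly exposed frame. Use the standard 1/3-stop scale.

Scene light: 2 stops brighter.
ISO: 400 → 320 → 250 — 2/3 stop lower (darker).
Shutter speed: 1/160 → 1/125 → 1/100 — 2/3 stop longer (brighter).
Net so far: 2 stops brighter. Aperture: f/2.8 → f/3.2 → f/3.5 → f/4 → f/4.5 → f/5 → f/5.6.

f/5.6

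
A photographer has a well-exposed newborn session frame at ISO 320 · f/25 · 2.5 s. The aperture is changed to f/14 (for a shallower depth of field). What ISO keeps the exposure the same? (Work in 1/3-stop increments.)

Aperture: f/25 → f/22 → f/20 → f/18 → f/16 → f/14 — 1 2/3 stops wider (brighter).
Need 1 2/3 stops darker from the ISO: 320 → 250 → 200 → 160 → 125 → 100.

ISO 100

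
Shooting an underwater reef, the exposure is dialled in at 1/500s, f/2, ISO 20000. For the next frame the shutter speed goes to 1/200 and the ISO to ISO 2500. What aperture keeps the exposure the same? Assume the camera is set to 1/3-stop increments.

f/1.1

Shutter speed: 1/500 → 1/400 → 1/320 → 1/250 → 1/200 — 1 1/3 stops slower (brighter).
ISO: 20000 → 16000 → 12800 → 10000 → 8000 → 6400 → 5000 → 4000 → 3200 → 2500 — 3 stops lower (darker).
Net change so far: 1 2/3 stops darker. Offset with the aperture: f/2 → f/1.8 → f/1.6 → f/1.4 → f/1.2 → f/1.1.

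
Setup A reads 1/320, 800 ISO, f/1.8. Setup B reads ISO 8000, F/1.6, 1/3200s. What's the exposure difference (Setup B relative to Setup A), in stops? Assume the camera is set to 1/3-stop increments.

1/3 stop brighter

Aperture: f/1.8 → f/1.6 — 1/3 stop opened up (brighter).
Shutter speed: 1/320 → 1/400 → 1/500 → 1/640 → 1/800 → 1/1000 → 1/1250 → 1/1600 → 1/2000 → 1/2500 → 1/3200 — 3 1/3 stops shorter (darker).
ISO: 800 → 1000 → 1250 → 1600 → 2000 → 2500 → 3200 → 4000 → 5000 → 6400 → 8000 — 3 1/3 stops higher (brighter).
Net: +1/3 −3 1/3 +3 1/3 = +1/3 stops.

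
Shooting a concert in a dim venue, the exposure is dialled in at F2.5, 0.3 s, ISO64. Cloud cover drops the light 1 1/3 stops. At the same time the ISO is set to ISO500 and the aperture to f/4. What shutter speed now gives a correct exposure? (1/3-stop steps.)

Scene light: 1 1/3 stops darker.
ISO: 64 → 80 → 100 → 125 → 160 → 200 → 250 → 320 → 400 → 500 — 3 stops raised (brighter).
Aperture: f/2.5 → f/2.8 → f/3.2 → f/3.5 → f/4 — 1 1/3 stops smaller aperture (darker).
Net so far: 1/3 stop brighter. Shutter speed: 0.3 → 1/4.

1/4s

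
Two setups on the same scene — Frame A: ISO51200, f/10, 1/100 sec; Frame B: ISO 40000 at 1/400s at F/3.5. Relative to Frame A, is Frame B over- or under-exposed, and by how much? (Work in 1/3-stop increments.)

Aperture: f/10 → f/9 → f/8 → f/7.1 → f/6.3 → f/5.6 → f/5 → f/4.5 → f/4 → f/3.5 — 3 stops larger aperture (brighter).
Shutter speed: 1/100 → 1/125 → 1/160 → 1/200 → 1/250 → 1/320 → 1/400 — 2 stops faster (darker).
ISO: 51200 → 40000 — 1/3 stop dropped (darker).
Net: +3 −2 −1/3 = +2/3 stops.

2/3 stop brighter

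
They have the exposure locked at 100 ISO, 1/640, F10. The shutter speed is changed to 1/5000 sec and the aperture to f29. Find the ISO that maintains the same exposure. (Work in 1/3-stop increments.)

ISO 6400

Shutter speed: 1/640 → 1/800 → 1/1000 → 1/1250 → 1/1600 → 1/2000 → 1/2500 → 1/3200 → 1/4000 → 1/5000 — 3 stops faster (darker).
Aperture: f/10 → f/11 → f/13 → f/14 → f/16 → f/18 → f/20 → f/22 → f/25 → f/29 — 3 stops narrower (darker).
Net change so far: 6 stops darker. Offset with the ISO: 100 → 125 → 160 → 200 → 250 → 320 → 400 → 500 → 640 → 800 → 1000 → 1250 → 1600 → 2000 → 2500 → 3200 → 4000 → 5000 → 6400.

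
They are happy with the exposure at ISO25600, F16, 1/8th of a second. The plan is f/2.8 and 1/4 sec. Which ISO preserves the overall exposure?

ISO 400

Aperture: f/16 → f/11 → f/8 → f/5.6 → f/4 → f/2.8 — 5 stops opened up (brighter).
Shutter speed: 1/8 → 1/4 — 1 stop longer (brighter).
Net change so far: 6 stops brighter. Offset with the ISO: 25600 → 12800 → 6400 → 3200 → 1600 → 800 → 400.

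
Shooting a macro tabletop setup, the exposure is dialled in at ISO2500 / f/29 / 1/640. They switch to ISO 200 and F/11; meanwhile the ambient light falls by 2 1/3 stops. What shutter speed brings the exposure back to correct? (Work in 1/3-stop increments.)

1/60s

Scene light: 2 1/3 stops darker.
ISO: 2500 → 2000 → 1600 → 1250 → 1000 → 800 → 640 → 500 → 400 → 320 → 250 → 200 — 3 2/3 stops dropped (darker).
Aperture: f/29 → f/25 → f/22 → f/20 → f/18 → f/16 → f/14 → f/13 → f/11 — 2 2/3 stops wider (brighter).
Net so far: 3 1/3 stops darker. Shutter speed: 1/640 → 1/500 → 1/400 → 1/320 → 1/250 → 1/200 → 1/160 → 1/125 → 1/100 → 1/80 → 1/60.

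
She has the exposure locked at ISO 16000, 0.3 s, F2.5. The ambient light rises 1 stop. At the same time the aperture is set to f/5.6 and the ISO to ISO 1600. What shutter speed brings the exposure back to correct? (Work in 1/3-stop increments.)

8 s

Scene light: 1 stop brighter.
Aperture: f/2.5 → f/2.8 → f/3.2 → f/3.5 → f/4 → f/4.5 → f/5 → f/5.6 — 2 1/3 stops smaller aperture (darker).
ISO: 16000 → 12800 → 10000 → 8000 → 6400 → 5000 → 4000 → 3200 → 2500 → 2000 → 1600 — 3 1/3 stops dropped (darker).
Net so far: 4 2/3 stops darker. Shutter speed: 0.3 → 0.4 → 0.5 → 0.6 → 0.8 → 1 → 1.3 → 1.6 → 2 → 2.5 → 3.2 → 4 → 5 → 6 → 8.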